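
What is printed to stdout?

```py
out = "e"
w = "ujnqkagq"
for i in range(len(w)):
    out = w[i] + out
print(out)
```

i=0: prepend 'u' → 'ue'
i=1: prepend 'j' → 'jue'
i=2: prepend 'n' → 'njue'
i=3: prepend 'q' → 'qnjue'
i=4: prepend 'k' → 'kqnjue'
i=5: prepend 'a' → 'akqnjue'
i=6: prepend 'g' → 'gakqnjue'
i=7: prepend 'q' → 'qgakqnjue'

qgakqnjue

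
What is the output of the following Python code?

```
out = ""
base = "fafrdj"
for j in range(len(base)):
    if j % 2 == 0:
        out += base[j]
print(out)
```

j=0: add 'f' → 'f'
j=1: skip
j=2: add 'f' → 'ff'
j=3: skip
j=4: add 'd' → 'ffd'
j=5: skip

ffd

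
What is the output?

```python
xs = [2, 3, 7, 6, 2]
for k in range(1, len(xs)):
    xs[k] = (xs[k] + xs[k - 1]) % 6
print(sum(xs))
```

9

k=1: xs[1] = (3+2)%6 = 5 → [2, 5, 7, 6, 2]
k=2: xs[2] = (7+5)%6 = 0 → [2, 5, 0, 6, 2]
k=3: xs[3] = (6+0)%6 = 0 → [2, 5, 0, 0, 2]
k=4: xs[4] = (2+0)%6 = 2 → [2, 5, 0, 0, 2]
sum = 9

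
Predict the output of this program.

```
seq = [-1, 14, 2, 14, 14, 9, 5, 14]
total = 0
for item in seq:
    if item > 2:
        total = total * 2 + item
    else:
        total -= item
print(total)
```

844

item=-1: not >2, total = 0-(-1) = 1
item=14: >2, total = 1*2+14 = 16
item=2: not >2, total = 16-2 = 14
item=14: >2, total = 14*2+14 = 42
item=14: >2, total = 42*2+14 = 98
item=9: >2, total = 98*2+9 = 205
item=5: >2, total = 205*2+5 = 415
item=14: >2, total = 415*2+14 = 844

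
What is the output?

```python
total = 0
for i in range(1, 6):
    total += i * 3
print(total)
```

i=1: total = 0+1*3 = 3
i=2: total = 3+2*3 = 9
i=3: total = 9+3*3 = 18
i=4: total = 18+4*3 = 30
i=5: total = 30+5*3 = 45

45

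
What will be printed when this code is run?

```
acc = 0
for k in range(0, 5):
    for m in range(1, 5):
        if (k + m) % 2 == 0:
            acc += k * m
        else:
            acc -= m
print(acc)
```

28

k=0,m=1: odd sum, acc = 0-1 = -1
k=0,m=2: even sum, acc = (-1)+0 = -1
k=0,m=3: odd sum, acc = (-1)-3 = -4
k=0,m=4: even sum, acc = (-4)+0 = -4
k=1,m=1: even sum, acc = (-4)+1 = -3
k=1,m=2: odd sum, acc = (-3)-2 = -5
k=1,m=3: even sum, acc = (-5)+3 = -2
k=1,m=4: odd sum, acc = (-2)-4 = -6
k=2,m=1: odd sum, acc = (-6)-1 = -7
k=2,m=2: even sum, acc = (-7)+4 = -3
k=2,m=3: odd sum, acc = (-3)-3 = -6
k=2,m=4: even sum, acc = (-6)+8 = 2
k=3,m=1: even sum, acc = 2+3 = 5
k=3,m=2: odd sum, acc = 5-2 = 3
k=3,m=3: even sum, acc = 3+9 = 12
k=3,m=4: odd sum, acc = 12-4 = 8
k=4,m=1: odd sum, acc = 8-1 = 7
k=4,m=2: even sum, acc = 7+8 = 15
k=4,m=3: odd sum, acc = 15-3 = 12
k=4,m=4: even sum, acc = 12+16 = 28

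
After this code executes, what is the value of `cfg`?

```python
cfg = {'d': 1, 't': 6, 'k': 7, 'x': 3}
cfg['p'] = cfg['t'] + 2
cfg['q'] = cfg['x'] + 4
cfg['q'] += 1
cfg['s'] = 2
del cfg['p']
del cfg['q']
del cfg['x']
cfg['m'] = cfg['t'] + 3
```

{'d': 1, 't': 6, 'k': 7, 's': 2, 'm': 9}

cfg['p'] = cfg['t']+2 = 8 → {'d': 1, 't': 6, 'k': 7, 'x': 3, 'p': 8}
cfg['q'] = cfg['x']+4 = 7 → {'d': 1, 't': 6, 'k': 7, 'x': 3, 'p': 8, 'q': 7}
cfg['q'] = 7+1 = 8 → {'d': 1, 't': 6, 'k': 7, 'x': 3, 'p': 8, 'q': 8}
cfg['s'] = 2 → {'d': 1, 't': 6, 'k': 7, 'x': 3, 'p': 8, 'q': 8, 's': 2}
del 'p' → {'d': 1, 't': 6, 'k': 7, 'x': 3, 'q': 8, 's': 2}
del 'q' → {'d': 1, 't': 6, 'k': 7, 'x': 3, 's': 2}
del 'x' → {'d': 1, 't': 6, 'k': 7, 's': 2}
cfg['m'] = cfg['t']+3 = 9 → {'d': 1, 't': 6, 'k': 7, 's': 2, 'm': 9}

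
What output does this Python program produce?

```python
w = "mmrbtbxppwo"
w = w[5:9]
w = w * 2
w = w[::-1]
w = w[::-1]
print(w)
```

bxppbxpp

slice [5:9] → 'bxpp'
repeat ×2 → 'bxppbxpp'
reverse → 'ppxbppxb'
reverse → 'bxppbxpp'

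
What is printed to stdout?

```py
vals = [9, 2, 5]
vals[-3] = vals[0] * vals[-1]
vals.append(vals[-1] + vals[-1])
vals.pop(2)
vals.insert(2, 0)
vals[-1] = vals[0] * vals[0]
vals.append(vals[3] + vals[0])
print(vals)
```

vals[-3] = vals[0]*vals[-1] = 9*5 = 45 → [45, 2, 5]
append vals[-1]+vals[-1] = 5+5 = 10 → [45, 2, 5, 10]
pop(2) removes 5 → [45, 2, 10]
insert 0 at 2 → [45, 2, 0, 10]
vals[-1] = vals[0]*vals[0] = 45*45 = 2025 → [45, 2, 0, 2025]
append vals[3]+vals[0] = 2025+45 = 2070 → [45, 2, 0, 2025, 2070]

[45, 2, 0, 2025, 2070]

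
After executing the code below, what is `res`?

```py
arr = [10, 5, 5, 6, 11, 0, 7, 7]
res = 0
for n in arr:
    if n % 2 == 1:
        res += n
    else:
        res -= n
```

n=10: not odd, res = 0-10 = -10
n=5: odd, res = (-10)+5 = -5
n=5: odd, res = (-5)+5 = 0
n=6: not odd, res = 0-6 = -6
n=11: odd, res = (-6)+11 = 5
n=0: not odd, res = 5-0 = 5
n=7: odd, res = 5+7 = 12
n=7: odd, res = 12+7 = 19

19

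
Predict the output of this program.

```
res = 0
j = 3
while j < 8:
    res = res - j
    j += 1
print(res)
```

j=3: res = 0-3 = -3
j=4: res = (-3)-4 = -7
j=5: res = (-7)-5 = -12
j=6: res = (-12)-6 = -18
j=7: res = (-18)-7 = -25

-25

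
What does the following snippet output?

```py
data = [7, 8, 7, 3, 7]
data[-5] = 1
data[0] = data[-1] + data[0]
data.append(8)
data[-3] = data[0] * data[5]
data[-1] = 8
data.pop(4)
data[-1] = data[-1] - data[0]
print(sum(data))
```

data[-5] = 1 → [1, 8, 7, 3, 7]
data[0] = data[-1]+data[0] = 7+1 = 8 → [8, 8, 7, 3, 7]
append 8 → [8, 8, 7, 3, 7, 8]
data[-3] = data[0]*data[5] = 8*8 = 64 → [8, 8, 7, 64, 7, 8]
data[-1] = 8 → [8, 8, 7, 64, 7, 8]
pop(4) removes 7 → [8, 8, 7, 64, 8]
data[-1] = data[-1]-data[0] = 8-8 = 0 → [8, 8, 7, 64, 0]
sum = 87

87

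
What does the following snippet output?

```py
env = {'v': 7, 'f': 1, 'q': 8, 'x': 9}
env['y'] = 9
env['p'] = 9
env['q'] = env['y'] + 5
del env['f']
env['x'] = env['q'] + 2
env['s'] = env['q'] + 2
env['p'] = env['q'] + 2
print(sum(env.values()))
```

env['y'] = 9 → {'v': 7, 'f': 1, 'q': 8, 'x': 9, 'y': 9}
env['p'] = 9 → {'v': 7, 'f': 1, 'q': 8, 'x': 9, 'y': 9, 'p': 9}
env['q'] = env['y']+5 = 14 → {'v': 7, 'f': 1, 'q': 14, 'x': 9, 'y': 9, 'p': 9}
del 'f' → {'v': 7, 'q': 14, 'x': 9, 'y': 9, 'p': 9}
env['x'] = env['q']+2 = 16 → {'v': 7, 'q': 14, 'x': 16, 'y': 9, 'p': 9}
env['s'] = env['q']+2 = 16 → {'v': 7, 'q': 14, 'x': 16, 'y': 9, 'p': 9, 's': 16}
env['p'] = env['q']+2 = 16 → {'v': 7, 'q': 14, 'x': 16, 'y': 9, 'p': 16, 's': 16}
sum of values = 78

78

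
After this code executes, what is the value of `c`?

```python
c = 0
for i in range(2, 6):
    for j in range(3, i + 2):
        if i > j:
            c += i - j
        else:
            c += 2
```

18

i=2,j=3: not 2>3, c = 0+2 = 2
i=3,j=3: not 3>3, c = 2+2 = 4
i=3,j=4: not 3>4, c = 4+2 = 6
i=4,j=3: 4>3, c = 6+1 = 7
i=4,j=4: not 4>4, c = 7+2 = 9
i=4,j=5: not 4>5, c = 9+2 = 11
i=5,j=3: 5>3, c = 11+2 = 13
i=5,j=4: 5>4, c = 13+1 = 14
i=5,j=5: not 5>5, c = 14+2 = 16
i=5,j=6: not 5>6, c = 16+2 = 18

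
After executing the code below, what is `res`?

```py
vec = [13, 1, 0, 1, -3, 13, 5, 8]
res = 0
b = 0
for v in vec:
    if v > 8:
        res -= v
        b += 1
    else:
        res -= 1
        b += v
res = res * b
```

-448

v=13: >8, res = 0-13 = -13; b=1
v=1: not >8, res = (-13)-1 = -14; b=2
v=0: not >8, res = (-14)-1 = -15; b=2
v=1: not >8, res = (-15)-1 = -16; b=3
v=-3: not >8, res = (-16)-1 = -17; b=0
v=13: >8, res = (-17)-13 = -30; b=1
v=5: not >8, res = (-30)-1 = -31; b=6
v=8: not >8, res = (-31)-1 = -32; b=14
res*b = (-32)*14 = -448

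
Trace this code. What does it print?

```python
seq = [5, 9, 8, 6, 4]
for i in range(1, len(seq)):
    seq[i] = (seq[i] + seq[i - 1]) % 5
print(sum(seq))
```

16

i=1: seq[1] = (9+5)%5 = 4 → [5, 4, 8, 6, 4]
i=2: seq[2] = (8+4)%5 = 2 → [5, 4, 2, 6, 4]
i=3: seq[3] = (6+2)%5 = 3 → [5, 4, 2, 3, 4]
i=4: seq[4] = (4+3)%5 = 2 → [5, 4, 2, 3, 2]
sum = 16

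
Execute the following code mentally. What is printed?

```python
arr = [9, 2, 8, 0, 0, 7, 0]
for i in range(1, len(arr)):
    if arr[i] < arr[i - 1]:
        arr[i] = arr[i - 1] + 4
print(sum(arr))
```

i=1: 2<9, arr[1] = 9+4 = 13 → [9, 13, 8, 0, 0, 7, 0]
i=2: 8<13, arr[2] = 13+4 = 17 → [9, 13, 17, 0, 0, 7, 0]
i=3: 0<17, arr[3] = 17+4 = 21 → [9, 13, 17, 21, 0, 7, 0]
i=4: 0<21, arr[4] = 21+4 = 25 → [9, 13, 17, 21, 25, 7, 0]
i=5: 7<25, arr[5] = 25+4 = 29 → [9, 13, 17, 21, 25, 29, 0]
i=6: 0<29, arr[6] = 29+4 = 33 → [9, 13, 17, 21, 25, 29, 33]
sum = 147

147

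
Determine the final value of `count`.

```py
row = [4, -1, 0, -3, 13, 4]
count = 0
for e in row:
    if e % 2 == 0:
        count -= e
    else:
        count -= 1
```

e=4: even, count = 0-4 = -4
e=-1: not even, count = (-4)-1 = -5
e=0: even, count = (-5)-0 = -5
e=-3: not even, count = (-5)-1 = -6
e=13: not even, count = (-6)-1 = -7
e=4: even, count = (-7)-4 = -11

-11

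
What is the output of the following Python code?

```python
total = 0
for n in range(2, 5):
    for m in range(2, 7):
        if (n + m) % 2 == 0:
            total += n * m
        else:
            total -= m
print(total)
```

n=2,m=2: even sum, total = 0+4 = 4
n=2,m=3: odd sum, total = 4-3 = 1
n=2,m=4: even sum, total = 1+8 = 9
n=2,m=5: odd sum, total = 9-5 = 4
n=2,m=6: even sum, total = 4+12 = 16
n=3,m=2: odd sum, total = 16-2 = 14
n=3,m=3: even sum, total = 14+9 = 23
n=3,m=4: odd sum, total = 23-4 = 19
n=3,m=5: even sum, total = 19+15 = 34
n=3,m=6: odd sum, total = 34-6 = 28
n=4,m=2: even sum, total = 28+8 = 36
n=4,m=3: odd sum, total = 36-3 = 33
n=4,m=4: even sum, total = 33+16 = 49
n=4,m=5: odd sum, total = 49-5 = 44
n=4,m=6: even sum, total = 44+24 = 68

68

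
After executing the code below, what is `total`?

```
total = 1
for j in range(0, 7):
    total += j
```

22

j=0: total = 1+0 = 1
j=1: total = 1+1 = 2
j=2: total = 2+2 = 4
j=3: total = 4+3 = 7
j=4: total = 7+4 = 11
j=5: total = 11+5 = 16
j=6: total = 16+6 = 22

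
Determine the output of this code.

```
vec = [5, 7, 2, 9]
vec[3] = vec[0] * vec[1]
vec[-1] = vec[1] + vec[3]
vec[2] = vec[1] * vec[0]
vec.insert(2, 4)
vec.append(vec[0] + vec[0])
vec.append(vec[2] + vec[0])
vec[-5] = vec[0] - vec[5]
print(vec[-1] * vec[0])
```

45

vec[3] = vec[0]*vec[1] = 5*7 = 35 → [5, 7, 2, 35]
vec[-1] = vec[1]+vec[3] = 7+35 = 42 → [5, 7, 2, 42]
vec[2] = vec[1]*vec[0] = 7*5 = 35 → [5, 7, 35, 42]
insert 4 at 2 → [5, 7, 4, 35, 42]
append vec[0]+vec[0] = 5+5 = 10 → [5, 7, 4, 35, 42, 10]
append vec[2]+vec[0] = 4+5 = 9 → [5, 7, 4, 35, 42, 10, 9]
vec[-5] = vec[0]-vec[5] = 5-10 = -5 → [5, 7, -5, 35, 42, 10, 9]
vec[-1]*vec[0] = 9*5 = 45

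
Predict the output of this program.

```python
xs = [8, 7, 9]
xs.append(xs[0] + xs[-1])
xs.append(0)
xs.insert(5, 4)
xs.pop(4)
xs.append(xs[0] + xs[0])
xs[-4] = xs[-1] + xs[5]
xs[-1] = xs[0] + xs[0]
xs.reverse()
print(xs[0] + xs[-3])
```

append xs[0]+xs[-1] = 8+9 = 17 → [8, 7, 9, 17]
append 0 → [8, 7, 9, 17, 0]
insert 4 at 5 → [8, 7, 9, 17, 0, 4]
pop(4) removes 0 → [8, 7, 9, 17, 4]
append xs[0]+xs[0] = 8+8 = 16 → [8, 7, 9, 17, 4, 16]
xs[-4] = xs[-1]+xs[5] = 16+16 = 32 → [8, 7, 32, 17, 4, 16]
xs[-1] = xs[0]+xs[0] = 8+8 = 16 → [8, 7, 32, 17, 4, 16]
reverse → [16, 4, 17, 32, 7, 8]
xs[0]+xs[-3] = 16+32 = 48

48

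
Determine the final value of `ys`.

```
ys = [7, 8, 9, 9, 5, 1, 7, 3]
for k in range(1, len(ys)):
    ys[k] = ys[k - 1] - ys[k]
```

k=1: ys[1] = 7-8 = -1 → [7, -1, 9, 9, 5, 1, 7, 3]
k=2: ys[2] = (-1)-9 = -10 → [7, -1, -10, 9, 5, 1, 7, 3]
k=3: ys[3] = (-10)-9 = -19 → [7, -1, -10, -19, 5, 1, 7, 3]
k=4: ys[4] = (-19)-5 = -24 → [7, -1, -10, -19, -24, 1, 7, 3]
k=5: ys[5] = (-24)-1 = -25 → [7, -1, -10, -19, -24, -25, 7, 3]
k=6: ys[6] = (-25)-7 = -32 → [7, -1, -10, -19, -24, -25, -32, 3]
k=7: ys[7] = (-32)-3 = -35 → [7, -1, -10, -19, -24, -25, -32, -35]

[7, -1, -10, -19, -24, -25, -32, -35]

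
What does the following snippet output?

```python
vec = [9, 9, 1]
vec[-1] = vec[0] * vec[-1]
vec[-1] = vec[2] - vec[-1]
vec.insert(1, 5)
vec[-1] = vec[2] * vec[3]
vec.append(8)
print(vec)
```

[9, 5, 9, 0, 8]

vec[-1] = vec[0]*vec[-1] = 9*1 = 9 → [9, 9, 9]
vec[-1] = vec[2]-vec[-1] = 9-9 = 0 → [9, 9, 0]
insert 5 at 1 → [9, 5, 9, 0]
vec[-1] = vec[2]*vec[3] = 9*0 = 0 → [9, 5, 9, 0]
append 8 → [9, 5, 9, 0, 8]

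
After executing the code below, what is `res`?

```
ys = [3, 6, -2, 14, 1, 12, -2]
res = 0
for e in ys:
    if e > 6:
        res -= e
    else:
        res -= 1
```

e=3: not >6, res = 0-1 = -1
e=6: not >6, res = (-1)-1 = -2
e=-2: not >6, res = (-2)-1 = -3
e=14: >6, res = (-3)-14 = -17
e=1: not >6, res = (-17)-1 = -18
e=12: >6, res = (-18)-12 = -30
e=-2: not >6, res = (-30)-1 = -31

-31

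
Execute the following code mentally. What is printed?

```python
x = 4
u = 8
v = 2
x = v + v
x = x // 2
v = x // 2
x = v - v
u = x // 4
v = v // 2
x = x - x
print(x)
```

0

x = 2+2 = 4
x = 4//2 = 2
v = 2//2 = 1
x = 1-1 = 0
u = 0//4 = 0
v = 1//2 = 0
x = 0-0 = 0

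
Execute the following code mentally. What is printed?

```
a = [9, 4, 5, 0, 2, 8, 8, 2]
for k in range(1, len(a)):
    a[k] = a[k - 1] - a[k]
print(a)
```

k=1: a[1] = 9-4 = 5 → [9, 5, 5, 0, 2, 8, 8, 2]
k=2: a[2] = 5-5 = 0 → [9, 5, 0, 0, 2, 8, 8, 2]
k=3: a[3] = 0-0 = 0 → [9, 5, 0, 0, 2, 8, 8, 2]
k=4: a[4] = 0-2 = -2 → [9, 5, 0, 0, -2, 8, 8, 2]
k=5: a[5] = (-2)-8 = -10 → [9, 5, 0, 0, -2, -10, 8, 2]
k=6: a[6] = (-10)-8 = -18 → [9, 5, 0, 0, -2, -10, -18, 2]
k=7: a[7] = (-18)-2 = -20 → [9, 5, 0, 0, -2, -10, -18, -20]

[9, 5, 0, 0, -2, -10, -18, -20]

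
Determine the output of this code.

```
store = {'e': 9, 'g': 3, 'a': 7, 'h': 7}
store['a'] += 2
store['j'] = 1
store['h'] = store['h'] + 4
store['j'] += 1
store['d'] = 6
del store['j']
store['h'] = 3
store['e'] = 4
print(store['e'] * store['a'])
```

36

store['a'] = 7+2 = 9 → {'e': 9, 'g': 3, 'a': 9, 'h': 7}
store['j'] = 1 → {'e': 9, 'g': 3, 'a': 9, 'h': 7, 'j': 1}
store['h'] = store['h']+4 = 11 → {'e': 9, 'g': 3, 'a': 9, 'h': 11, 'j': 1}
store['j'] = 1+1 = 2 → {'e': 9, 'g': 3, 'a': 9, 'h': 11, 'j': 2}
store['d'] = 6 → {'e': 9, 'g': 3, 'a': 9, 'h': 11, 'j': 2, 'd': 6}
del 'j' → {'e': 9, 'g': 3, 'a': 9, 'h': 11, 'd': 6}
store['h'] = 3 → {'e': 9, 'g': 3, 'a': 9, 'h': 3, 'd': 6}
store['e'] = 4 → {'e': 4, 'g': 3, 'a': 9, 'h': 3, 'd': 6}
store['e']*store['a'] = 4*9 = 36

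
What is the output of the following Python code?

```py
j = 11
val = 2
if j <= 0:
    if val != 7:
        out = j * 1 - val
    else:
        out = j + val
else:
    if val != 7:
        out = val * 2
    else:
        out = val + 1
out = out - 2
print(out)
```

j=11, val=2
j <= 0 is False; val != 7 is True
→ out = val * 2 = 4
out = 4-2 = 2

2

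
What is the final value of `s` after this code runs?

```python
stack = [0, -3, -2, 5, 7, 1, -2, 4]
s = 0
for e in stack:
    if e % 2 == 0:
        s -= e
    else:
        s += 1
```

e=0: even, s = 0-0 = 0
e=-3: not even, s = 0+1 = 1
e=-2: even, s = 1-(-2) = 3
e=5: not even, s = 3+1 = 4
e=7: not even, s = 4+1 = 5
e=1: not even, s = 5+1 = 6
e=-2: even, s = 6-(-2) = 8
e=4: even, s = 8-4 = 4

4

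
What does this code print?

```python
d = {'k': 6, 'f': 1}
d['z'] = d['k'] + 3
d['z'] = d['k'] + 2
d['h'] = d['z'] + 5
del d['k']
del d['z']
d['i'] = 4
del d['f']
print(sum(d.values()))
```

d['z'] = d['k']+3 = 9 → {'k': 6, 'f': 1, 'z': 9}
d['z'] = d['k']+2 = 8 → {'k': 6, 'f': 1, 'z': 8}
d['h'] = d['z']+5 = 13 → {'k': 6, 'f': 1, 'z': 8, 'h': 13}
del 'k' → {'f': 1, 'z': 8, 'h': 13}
del 'z' → {'f': 1, 'h': 13}
d['i'] = 4 → {'f': 1, 'h': 13, 'i': 4}
del 'f' → {'h': 13, 'i': 4}
sum of values = 17

17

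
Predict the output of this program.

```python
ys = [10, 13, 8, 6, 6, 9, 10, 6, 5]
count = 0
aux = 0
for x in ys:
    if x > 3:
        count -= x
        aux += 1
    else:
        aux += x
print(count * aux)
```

x=10: >3, count = 0-10 = -10; aux=1
x=13: >3, count = (-10)-13 = -23; aux=2
x=8: >3, count = (-23)-8 = -31; aux=3
x=6: >3, count = (-31)-6 = -37; aux=4
x=6: >3, count = (-37)-6 = -43; aux=5
x=9: >3, count = (-43)-9 = -52; aux=6
x=10: >3, count = (-52)-10 = -62; aux=7
x=6: >3, count = (-62)-6 = -68; aux=8
x=5: >3, count = (-68)-5 = -73; aux=9
count*aux = (-73)*9 = -657

-657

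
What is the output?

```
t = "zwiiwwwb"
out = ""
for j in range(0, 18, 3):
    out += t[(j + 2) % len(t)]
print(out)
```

iwziww

j=0: add t[2]='i' → 'i'
j=3: add t[5]='w' → 'iw'
j=6: add t[0]='z' → 'iwz'
j=9: add t[3]='i' → 'iwzi'
j=12: add t[6]='w' → 'iwziw'
j=15: add t[1]='w' → 'iwziww'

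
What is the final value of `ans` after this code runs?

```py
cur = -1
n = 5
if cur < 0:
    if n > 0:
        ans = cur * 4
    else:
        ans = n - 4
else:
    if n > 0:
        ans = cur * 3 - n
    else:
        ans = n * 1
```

cur=-1, n=5
cur < 0 is True; n > 0 is True
→ ans = cur * 4 = -4

-4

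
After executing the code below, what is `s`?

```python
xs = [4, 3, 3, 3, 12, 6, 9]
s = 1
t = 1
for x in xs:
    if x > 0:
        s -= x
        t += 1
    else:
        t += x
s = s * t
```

-312

x=4: >0, s = 1-4 = -3; t=2
x=3: >0, s = (-3)-3 = -6; t=3
x=3: >0, s = (-6)-3 = -9; t=4
x=3: >0, s = (-9)-3 = -12; t=5
x=12: >0, s = (-12)-12 = -24; t=6
x=6: >0, s = (-24)-6 = -30; t=7
x=9: >0, s = (-30)-9 = -39; t=8
s*t = (-39)*8 = -312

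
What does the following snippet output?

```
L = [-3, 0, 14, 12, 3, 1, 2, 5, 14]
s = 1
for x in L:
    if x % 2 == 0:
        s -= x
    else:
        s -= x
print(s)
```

x=-3: not even, s = 1-(-3) = 4
x=0: even, s = 4-0 = 4
x=14: even, s = 4-14 = -10
x=12: even, s = (-10)-12 = -22
x=3: not even, s = (-22)-3 = -25
x=1: not even, s = (-25)-1 = -26
x=2: even, s = (-26)-2 = -28
x=5: not even, s = (-28)-5 = -33
x=14: even, s = (-33)-14 = -47

-47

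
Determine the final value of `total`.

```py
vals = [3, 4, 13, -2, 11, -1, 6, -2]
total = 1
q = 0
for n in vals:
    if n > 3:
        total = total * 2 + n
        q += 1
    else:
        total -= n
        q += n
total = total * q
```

184

n=3: not >3, total = 1-3 = -2; q=3
n=4: >3, total = (-2)*2+4 = 0; q=4
n=13: >3, total = 0*2+13 = 13; q=5
n=-2: not >3, total = 13-(-2) = 15; q=3
n=11: >3, total = 15*2+11 = 41; q=4
n=-1: not >3, total = 41-(-1) = 42; q=3
n=6: >3, total = 42*2+6 = 90; q=4
n=-2: not >3, total = 90-(-2) = 92; q=2
total*q = 92*2 = 184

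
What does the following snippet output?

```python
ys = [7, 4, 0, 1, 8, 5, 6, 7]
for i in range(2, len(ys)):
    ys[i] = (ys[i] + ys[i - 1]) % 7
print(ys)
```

i=2: ys[2] = (0+4)%7 = 4 → [7, 4, 4, 1, 8, 5, 6, 7]
i=3: ys[3] = (1+4)%7 = 5 → [7, 4, 4, 5, 8, 5, 6, 7]
i=4: ys[4] = (8+5)%7 = 6 → [7, 4, 4, 5, 6, 5, 6, 7]
i=5: ys[5] = (5+6)%7 = 4 → [7, 4, 4, 5, 6, 4, 6, 7]
i=6: ys[6] = (6+4)%7 = 3 → [7, 4, 4, 5, 6, 4, 3, 7]
i=7: ys[7] = (7+3)%7 = 3 → [7, 4, 4, 5, 6, 4, 3, 3]

[7, 4, 4, 5, 6, 4, 3, 3]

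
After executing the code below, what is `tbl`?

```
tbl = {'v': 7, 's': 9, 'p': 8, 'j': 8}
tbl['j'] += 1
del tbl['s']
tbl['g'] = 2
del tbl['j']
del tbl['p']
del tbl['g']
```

{'v': 7}

tbl['j'] = 8+1 = 9 → {'v': 7, 's': 9, 'p': 8, 'j': 9}
del 's' → {'v': 7, 'p': 8, 'j': 9}
tbl['g'] = 2 → {'v': 7, 'p': 8, 'j': 9, 'g': 2}
del 'j' → {'v': 7, 'p': 8, 'g': 2}
del 'p' → {'v': 7, 'g': 2}
del 'g' → {'v': 7}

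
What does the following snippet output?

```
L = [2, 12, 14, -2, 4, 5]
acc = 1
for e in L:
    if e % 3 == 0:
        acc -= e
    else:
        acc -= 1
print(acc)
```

e=2: not %3==0, acc = 1-1 = 0
e=12: %3==0, acc = 0-12 = -12
e=14: not %3==0, acc = (-12)-1 = -13
e=-2: not %3==0, acc = (-13)-1 = -14
e=4: not %3==0, acc = (-14)-1 = -15
e=5: not %3==0, acc = (-15)-1 = -16

-16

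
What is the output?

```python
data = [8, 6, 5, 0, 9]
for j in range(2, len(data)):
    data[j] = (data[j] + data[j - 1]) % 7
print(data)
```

j=2: data[2] = (5+6)%7 = 4 → [8, 6, 4, 0, 9]
j=3: data[3] = (0+4)%7 = 4 → [8, 6, 4, 4, 9]
j=4: data[4] = (9+4)%7 = 6 → [8, 6, 4, 4, 6]

[8, 6, 4, 4, 6]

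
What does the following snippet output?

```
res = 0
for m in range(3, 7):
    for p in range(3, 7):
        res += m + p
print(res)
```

m=3,p=3: res = 0+6 = 6
m=3,p=4: res = 6+7 = 13
m=3,p=5: res = 13+8 = 21
m=3,p=6: res = 21+9 = 30
m=4,p=3: res = 30+7 = 37
m=4,p=4: res = 37+8 = 45
m=4,p=5: res = 45+9 = 54
m=4,p=6: res = 54+10 = 64
m=5,p=3: res = 64+8 = 72
m=5,p=4: res = 72+9 = 81
m=5,p=5: res = 81+10 = 91
m=5,p=6: res = 91+11 = 102
m=6,p=3: res = 102+9 = 111
m=6,p=4: res = 111+10 = 121
m=6,p=5: res = 121+11 = 132
m=6,p=6: res = 132+12 = 144

144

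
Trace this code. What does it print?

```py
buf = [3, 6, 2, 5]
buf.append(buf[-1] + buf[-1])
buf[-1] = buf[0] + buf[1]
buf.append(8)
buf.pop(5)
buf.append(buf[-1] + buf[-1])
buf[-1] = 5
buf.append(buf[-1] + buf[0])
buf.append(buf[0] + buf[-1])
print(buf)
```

append buf[-1]+buf[-1] = 5+5 = 10 → [3, 6, 2, 5, 10]
buf[-1] = buf[0]+buf[1] = 3+6 = 9 → [3, 6, 2, 5, 9]
append 8 → [3, 6, 2, 5, 9, 8]
pop(5) removes 8 → [3, 6, 2, 5, 9]
append buf[-1]+buf[-1] = 9+9 = 18 → [3, 6, 2, 5, 9, 18]
buf[-1] = 5 → [3, 6, 2, 5, 9, 5]
append buf[-1]+buf[0] = 5+3 = 8 → [3, 6, 2, 5, 9, 5, 8]
append buf[0]+buf[-1] = 3+8 = 11 → [3, 6, 2, 5, 9, 5, 8, 11]

[3, 6, 2, 5, 9, 5, 8, 11]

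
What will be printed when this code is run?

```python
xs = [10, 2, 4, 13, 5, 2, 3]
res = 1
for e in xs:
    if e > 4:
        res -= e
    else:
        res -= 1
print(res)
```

e=10: >4, res = 1-10 = -9
e=2: not >4, res = (-9)-1 = -10
e=4: not >4, res = (-10)-1 = -11
e=13: >4, res = (-11)-13 = -24
e=5: >4, res = (-24)-5 = -29
e=2: not >4, res = (-29)-1 = -30
e=3: not >4, res = (-30)-1 = -31

-31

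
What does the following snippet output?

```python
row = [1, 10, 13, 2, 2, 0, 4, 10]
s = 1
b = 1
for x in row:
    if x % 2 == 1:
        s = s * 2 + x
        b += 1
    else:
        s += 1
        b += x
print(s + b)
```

x=1: odd, s = 1*2+1 = 3; b=2
x=10: not odd, s = 3+1 = 4; b=12
x=13: odd, s = 4*2+13 = 21; b=13
x=2: not odd, s = 21+1 = 22; b=15
x=2: not odd, s = 22+1 = 23; b=17
x=0: not odd, s = 23+1 = 24; b=17
x=4: not odd, s = 24+1 = 25; b=21
x=10: not odd, s = 25+1 = 26; b=31
s+b = 26+31 = 57

57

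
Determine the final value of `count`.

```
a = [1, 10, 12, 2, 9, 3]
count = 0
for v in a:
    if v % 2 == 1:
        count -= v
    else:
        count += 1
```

v=1: odd, count = 0-1 = -1
v=10: not odd, count = (-1)+1 = 0
v=12: not odd, count = 0+1 = 1
v=2: not odd, count = 1+1 = 2
v=9: odd, count = 2-9 = -7
v=3: odd, count = (-7)-3 = -10

-10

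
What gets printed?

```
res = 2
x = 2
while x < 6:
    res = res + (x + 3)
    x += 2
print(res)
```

14

x=2: res = 2+5 = 7
x=4: res = 7+7 = 14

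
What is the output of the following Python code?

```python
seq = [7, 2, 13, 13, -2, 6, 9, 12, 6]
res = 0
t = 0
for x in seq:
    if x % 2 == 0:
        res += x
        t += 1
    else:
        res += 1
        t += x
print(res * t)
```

1316

x=7: not even, res = 0+1 = 1; t=7
x=2: even, res = 1+2 = 3; t=8
x=13: not even, res = 3+1 = 4; t=21
x=13: not even, res = 4+1 = 5; t=34
x=-2: even, res = 5+(-2) = 3; t=35
x=6: even, res = 3+6 = 9; t=36
x=9: not even, res = 9+1 = 10; t=45
x=12: even, res = 10+12 = 22; t=46
x=6: even, res = 22+6 = 28; t=47
res*t = 28*47 = 1316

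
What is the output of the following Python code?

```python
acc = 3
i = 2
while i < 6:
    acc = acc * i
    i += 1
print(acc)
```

i=2: acc = 3*2 = 6
i=3: acc = 6*3 = 18
i=4: acc = 18*4 = 72
i=5: acc = 72*5 = 360

360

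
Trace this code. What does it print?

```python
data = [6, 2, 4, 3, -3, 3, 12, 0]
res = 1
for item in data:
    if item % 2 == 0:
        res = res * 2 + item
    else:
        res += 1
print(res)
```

item=6: even, res = 1*2+6 = 8
item=2: even, res = 8*2+2 = 18
item=4: even, res = 18*2+4 = 40
item=3: not even, res = 40+1 = 41
item=-3: not even, res = 41+1 = 42
item=3: not even, res = 42+1 = 43
item=12: even, res = 43*2+12 = 98
item=0: even, res = 98*2+0 = 196

196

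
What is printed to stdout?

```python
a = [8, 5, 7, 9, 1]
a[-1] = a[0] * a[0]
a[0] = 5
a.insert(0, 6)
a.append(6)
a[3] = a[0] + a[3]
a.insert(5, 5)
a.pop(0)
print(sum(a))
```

a[-1] = a[0]*a[0] = 8*8 = 64 → [8, 5, 7, 9, 64]
a[0] = 5 → [5, 5, 7, 9, 64]
insert 6 at 0 → [6, 5, 5, 7, 9, 64]
append 6 → [6, 5, 5, 7, 9, 64, 6]
a[3] = a[0]+a[3] = 6+7 = 13 → [6, 5, 5, 13, 9, 64, 6]
insert 5 at 5 → [6, 5, 5, 13, 9, 5, 64, 6]
pop(0) removes 6 → [5, 5, 13, 9, 5, 64, 6]
sum = 107

107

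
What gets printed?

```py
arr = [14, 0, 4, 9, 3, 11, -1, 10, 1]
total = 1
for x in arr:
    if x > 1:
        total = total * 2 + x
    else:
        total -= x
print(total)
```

x=14: >1, total = 1*2+14 = 16
x=0: not >1, total = 16-0 = 16
x=4: >1, total = 16*2+4 = 36
x=9: >1, total = 36*2+9 = 81
x=3: >1, total = 81*2+3 = 165
x=11: >1, total = 165*2+11 = 341
x=-1: not >1, total = 341-(-1) = 342
x=10: >1, total = 342*2+10 = 694
x=1: not >1, total = 694-1 = 693

693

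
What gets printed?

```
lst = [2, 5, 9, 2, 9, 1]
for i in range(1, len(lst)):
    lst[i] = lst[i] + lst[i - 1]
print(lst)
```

[2, 7, 16, 18, 27, 28]

i=1: lst[1] = 5+2 = 7 → [2, 7, 9, 2, 9, 1]
i=2: lst[2] = 9+7 = 16 → [2, 7, 16, 2, 9, 1]
i=3: lst[3] = 2+16 = 18 → [2, 7, 16, 18, 9, 1]
i=4: lst[4] = 9+18 = 27 → [2, 7, 16, 18, 27, 1]
i=5: lst[5] = 1+27 = 28 → [2, 7, 16, 18, 27, 28]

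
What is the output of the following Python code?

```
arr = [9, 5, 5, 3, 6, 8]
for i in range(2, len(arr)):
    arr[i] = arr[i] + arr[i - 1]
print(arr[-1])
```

i=2: arr[2] = 5+5 = 10 → [9, 5, 10, 3, 6, 8]
i=3: arr[3] = 3+10 = 13 → [9, 5, 10, 13, 6, 8]
i=4: arr[4] = 6+13 = 19 → [9, 5, 10, 13, 19, 8]
i=5: arr[5] = 8+19 = 27 → [9, 5, 10, 13, 19, 27]

27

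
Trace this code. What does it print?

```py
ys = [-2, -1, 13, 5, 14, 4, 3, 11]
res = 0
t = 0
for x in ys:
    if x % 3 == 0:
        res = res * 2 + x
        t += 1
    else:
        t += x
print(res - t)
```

-42

x=-2: not %3==0; t=-2
x=-1: not %3==0; t=-3
x=13: not %3==0; t=10
x=5: not %3==0; t=15
x=14: not %3==0; t=29
x=4: not %3==0; t=33
x=3: %3==0, res = 0*2+3 = 3; t=34
x=11: not %3==0; t=45
res-t = 3-45 = -42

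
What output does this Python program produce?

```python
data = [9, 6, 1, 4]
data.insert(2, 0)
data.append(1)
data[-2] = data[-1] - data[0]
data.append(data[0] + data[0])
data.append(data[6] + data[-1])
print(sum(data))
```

insert 0 at 2 → [9, 6, 0, 1, 4]
append 1 → [9, 6, 0, 1, 4, 1]
data[-2] = data[-1]-data[0] = 1-9 = -8 → [9, 6, 0, 1, -8, 1]
append data[0]+data[0] = 9+9 = 18 → [9, 6, 0, 1, -8, 1, 18]
append data[6]+data[-1] = 18+18 = 36 → [9, 6, 0, 1, -8, 1, 18, 36]
sum = 63

63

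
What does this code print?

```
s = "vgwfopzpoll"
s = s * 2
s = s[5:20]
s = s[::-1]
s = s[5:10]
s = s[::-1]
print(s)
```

lvgwf

repeat ×2 → 'vgwfopzpollvgwfopzpoll'
slice [5:20] → 'pzpollvgwfopzpo'
reverse → 'opzpofwgvllopzp'
slice [5:10] → 'fwgvl'
reverse → 'lvgwf'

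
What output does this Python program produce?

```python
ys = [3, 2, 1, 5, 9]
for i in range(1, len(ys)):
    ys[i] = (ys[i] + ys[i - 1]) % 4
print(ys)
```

i=1: ys[1] = (2+3)%4 = 1 → [3, 1, 1, 5, 9]
i=2: ys[2] = (1+1)%4 = 2 → [3, 1, 2, 5, 9]
i=3: ys[3] = (5+2)%4 = 3 → [3, 1, 2, 3, 9]
i=4: ys[4] = (9+3)%4 = 0 → [3, 1, 2, 3, 0]

[3, 1, 2, 3, 0]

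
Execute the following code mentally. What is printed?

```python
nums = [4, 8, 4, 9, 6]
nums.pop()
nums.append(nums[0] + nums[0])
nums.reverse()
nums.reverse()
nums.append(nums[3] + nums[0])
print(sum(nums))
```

pop() removes 6 → [4, 8, 4, 9]
append nums[0]+nums[0] = 4+4 = 8 → [4, 8, 4, 9, 8]
reverse → [8, 9, 4, 8, 4]
reverse → [4, 8, 4, 9, 8]
append nums[3]+nums[0] = 9+4 = 13 → [4, 8, 4, 9, 8, 13]
sum = 46

46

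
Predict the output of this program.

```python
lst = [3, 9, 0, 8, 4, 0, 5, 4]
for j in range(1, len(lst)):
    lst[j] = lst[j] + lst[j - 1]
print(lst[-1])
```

j=1: lst[1] = 9+3 = 12 → [3, 12, 0, 8, 4, 0, 5, 4]
j=2: lst[2] = 0+12 = 12 → [3, 12, 12, 8, 4, 0, 5, 4]
j=3: lst[3] = 8+12 = 20 → [3, 12, 12, 20, 4, 0, 5, 4]
j=4: lst[4] = 4+20 = 24 → [3, 12, 12, 20, 24, 0, 5, 4]
j=5: lst[5] = 0+24 = 24 → [3, 12, 12, 20, 24, 24, 5, 4]
j=6: lst[6] = 5+24 = 29 → [3, 12, 12, 20, 24, 24, 29, 4]
j=7: lst[7] = 4+29 = 33 → [3, 12, 12, 20, 24, 24, 29, 33]

33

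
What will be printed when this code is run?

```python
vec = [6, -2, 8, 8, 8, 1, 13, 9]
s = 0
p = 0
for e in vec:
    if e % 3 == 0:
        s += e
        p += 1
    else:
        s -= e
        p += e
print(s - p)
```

e=6: %3==0, s = 0+6 = 6; p=1
e=-2: not %3==0, s = 6-(-2) = 8; p=-1
e=8: not %3==0, s = 8-8 = 0; p=7
e=8: not %3==0, s = 0-8 = -8; p=15
e=8: not %3==0, s = (-8)-8 = -16; p=23
e=1: not %3==0, s = (-16)-1 = -17; p=24
e=13: not %3==0, s = (-17)-13 = -30; p=37
e=9: %3==0, s = (-30)+9 = -21; p=38
s-p = (-21)-38 = -59

-59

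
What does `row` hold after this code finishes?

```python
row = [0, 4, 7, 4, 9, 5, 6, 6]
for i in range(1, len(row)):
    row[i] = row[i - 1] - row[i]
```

i=1: row[1] = 0-4 = -4 → [0, -4, 7, 4, 9, 5, 6, 6]
i=2: row[2] = (-4)-7 = -11 → [0, -4, -11, 4, 9, 5, 6, 6]
i=3: row[3] = (-11)-4 = -15 → [0, -4, -11, -15, 9, 5, 6, 6]
i=4: row[4] = (-15)-9 = -24 → [0, -4, -11, -15, -24, 5, 6, 6]
i=5: row[5] = (-24)-5 = -29 → [0, -4, -11, -15, -24, -29, 6, 6]
i=6: row[6] = (-29)-6 = -35 → [0, -4, -11, -15, -24, -29, -35, 6]
i=7: row[7] = (-35)-6 = -41 → [0, -4, -11, -15, -24, -29, -35, -41]

[0, -4, -11, -15, -24, -29, -35, -41]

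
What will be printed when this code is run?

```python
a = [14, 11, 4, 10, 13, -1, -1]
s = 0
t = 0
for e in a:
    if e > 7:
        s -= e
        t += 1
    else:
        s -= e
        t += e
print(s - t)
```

-56

e=14: >7, s = 0-14 = -14; t=1
e=11: >7, s = (-14)-11 = -25; t=2
e=4: not >7, s = (-25)-4 = -29; t=6
e=10: >7, s = (-29)-10 = -39; t=7
e=13: >7, s = (-39)-13 = -52; t=8
e=-1: not >7, s = (-52)-(-1) = -51; t=7
e=-1: not >7, s = (-51)-(-1) = -50; t=6
s-t = (-50)-6 = -56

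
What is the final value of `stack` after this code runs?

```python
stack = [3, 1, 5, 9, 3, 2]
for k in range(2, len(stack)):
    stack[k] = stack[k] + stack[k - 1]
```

[3, 1, 6, 15, 18, 20]

k=2: stack[2] = 5+1 = 6 → [3, 1, 6, 9, 3, 2]
k=3: stack[3] = 9+6 = 15 → [3, 1, 6, 15, 3, 2]
k=4: stack[4] = 3+15 = 18 → [3, 1, 6, 15, 18, 2]
k=5: stack[5] = 2+18 = 20 → [3, 1, 6, 15, 18, 20]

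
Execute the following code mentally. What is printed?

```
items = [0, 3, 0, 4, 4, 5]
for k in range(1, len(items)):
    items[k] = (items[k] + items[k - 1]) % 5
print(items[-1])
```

k=1: items[1] = (3+0)%5 = 3 → [0, 3, 0, 4, 4, 5]
k=2: items[2] = (0+3)%5 = 3 → [0, 3, 3, 4, 4, 5]
k=3: items[3] = (4+3)%5 = 2 → [0, 3, 3, 2, 4, 5]
k=4: items[4] = (4+2)%5 = 1 → [0, 3, 3, 2, 1, 5]
k=5: items[5] = (5+1)%5 = 1 → [0, 3, 3, 2, 1, 1]

1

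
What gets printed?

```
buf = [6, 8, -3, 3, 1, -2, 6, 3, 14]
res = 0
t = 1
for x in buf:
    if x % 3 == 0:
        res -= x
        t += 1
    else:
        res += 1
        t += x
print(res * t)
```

x=6: %3==0, res = 0-6 = -6; t=2
x=8: not %3==0, res = (-6)+1 = -5; t=10
x=-3: %3==0, res = (-5)-(-3) = -2; t=11
x=3: %3==0, res = (-2)-3 = -5; t=12
x=1: not %3==0, res = (-5)+1 = -4; t=13
x=-2: not %3==0, res = (-4)+1 = -3; t=11
x=6: %3==0, res = (-3)-6 = -9; t=12
x=3: %3==0, res = (-9)-3 = -12; t=13
x=14: not %3==0, res = (-12)+1 = -11; t=27
res*t = (-11)*27 = -297

-297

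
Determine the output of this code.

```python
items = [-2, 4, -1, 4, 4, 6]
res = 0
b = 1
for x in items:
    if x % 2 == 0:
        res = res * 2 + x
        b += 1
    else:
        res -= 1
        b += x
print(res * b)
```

110

x=-2: even, res = 0*2+(-2) = -2; b=2
x=4: even, res = (-2)*2+4 = 0; b=3
x=-1: not even, res = 0-1 = -1; b=2
x=4: even, res = (-1)*2+4 = 2; b=3
x=4: even, res = 2*2+4 = 8; b=4
x=6: even, res = 8*2+6 = 22; b=5
res*b = 22*5 = 110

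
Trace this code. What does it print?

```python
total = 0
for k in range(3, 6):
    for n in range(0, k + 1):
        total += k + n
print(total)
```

93

k=3,n=0: total = 0+3 = 3
k=3,n=1: total = 3+4 = 7
k=3,n=2: total = 7+5 = 12
k=3,n=3: total = 12+6 = 18
k=4,n=0: total = 18+4 = 22
k=4,n=1: total = 22+5 = 27
k=4,n=2: total = 27+6 = 33
k=4,n=3: total = 33+7 = 40
k=4,n=4: total = 40+8 = 48
k=5,n=0: total = 48+5 = 53
k=5,n=1: total = 53+6 = 59
k=5,n=2: total = 59+7 = 66
k=5,n=3: total = 66+8 = 74
k=5,n=4: total = 74+9 = 83
k=5,n=5: total = 83+10 = 93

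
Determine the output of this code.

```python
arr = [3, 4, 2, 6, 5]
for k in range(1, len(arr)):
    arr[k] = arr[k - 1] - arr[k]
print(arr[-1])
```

-14

k=1: arr[1] = 3-4 = -1 → [3, -1, 2, 6, 5]
k=2: arr[2] = (-1)-2 = -3 → [3, -1, -3, 6, 5]
k=3: arr[3] = (-3)-6 = -9 → [3, -1, -3, -9, 5]
k=4: arr[4] = (-9)-5 = -14 → [3, -1, -3, -9, -14]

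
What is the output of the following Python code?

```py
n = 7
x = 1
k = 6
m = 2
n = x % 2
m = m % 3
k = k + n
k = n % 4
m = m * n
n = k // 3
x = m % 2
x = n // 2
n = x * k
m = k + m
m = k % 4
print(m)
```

1

n = 1%2 = 1
m = 2%3 = 2
k = 6+1 = 7
k = 1%4 = 1
m = 2*1 = 2
n = 1//3 = 0
x = 2%2 = 0
x = 0//2 = 0
n = 0*1 = 0
m = 1+2 = 3
m = 1%4 = 1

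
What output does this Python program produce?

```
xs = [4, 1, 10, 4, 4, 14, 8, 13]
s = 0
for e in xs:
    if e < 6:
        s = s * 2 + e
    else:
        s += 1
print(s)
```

55

e=4: <6, s = 0*2+4 = 4
e=1: <6, s = 4*2+1 = 9
e=10: not <6, s = 9+1 = 10
e=4: <6, s = 10*2+4 = 24
e=4: <6, s = 24*2+4 = 52
e=14: not <6, s = 52+1 = 53
e=8: not <6, s = 53+1 = 54
e=13: not <6, s = 54+1 = 55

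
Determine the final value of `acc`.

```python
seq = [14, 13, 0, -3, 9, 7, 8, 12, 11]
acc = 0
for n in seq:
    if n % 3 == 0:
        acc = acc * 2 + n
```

18

n=14: not %3==0
n=13: not %3==0
n=0: %3==0, acc = 0*2+0 = 0
n=-3: %3==0, acc = 0*2+(-3) = -3
n=9: %3==0, acc = (-3)*2+9 = 3
n=7: not %3==0
n=8: not %3==0
n=12: %3==0, acc = 3*2+12 = 18
n=11: not %3==0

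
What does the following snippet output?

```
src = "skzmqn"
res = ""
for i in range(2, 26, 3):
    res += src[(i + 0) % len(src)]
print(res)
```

i=2: add src[2]='z' → 'z'
i=5: add src[5]='n' → 'zn'
i=8: add src[2]='z' → 'znz'
i=11: add src[5]='n' → 'znzn'
i=14: add src[2]='z' → 'znznz'
i=17: add src[5]='n' → 'znznzn'
i=20: add src[2]='z' → 'znznznz'
i=23: add src[5]='n' → 'znznznzn'

znznznzn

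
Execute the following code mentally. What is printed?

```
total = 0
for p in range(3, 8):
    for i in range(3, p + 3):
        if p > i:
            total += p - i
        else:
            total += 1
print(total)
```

p=3,i=3: not 3>3, total = 0+1 = 1
p=3,i=4: not 3>4, total = 1+1 = 2
p=3,i=5: not 3>5, total = 2+1 = 3
p=4,i=3: 4>3, total = 3+1 = 4
p=4,i=4: not 4>4, total = 4+1 = 5
p=4,i=5: not 4>5, total = 5+1 = 6
p=4,i=6: not 4>6, total = 6+1 = 7
p=5,i=3: 5>3, total = 7+2 = 9
p=5,i=4: 5>4, total = 9+1 = 10
p=5,i=5: not 5>5, total = 10+1 = 11
p=5,i=6: not 5>6, total = 11+1 = 12
p=5,i=7: not 5>7, total = 12+1 = 13
p=6,i=3: 6>3, total = 13+3 = 16
p=6,i=4: 6>4, total = 16+2 = 18
p=6,i=5: 6>5, total = 18+1 = 19
p=6,i=6: not 6>6, total = 19+1 = 20
p=6,i=7: not 6>7, total = 20+1 = 21
p=6,i=8: not 6>8, total = 21+1 = 22
p=7,i=3: 7>3, total = 22+4 = 26
p=7,i=4: 7>4, total = 26+3 = 29
p=7,i=5: 7>5, total = 29+2 = 31
p=7,i=6: 7>6, total = 31+1 = 32
p=7,i=7: not 7>7, total = 32+1 = 33
p=7,i=8: not 7>8, total = 33+1 = 34
p=7,i=9: not 7>9, total = 34+1 = 35

35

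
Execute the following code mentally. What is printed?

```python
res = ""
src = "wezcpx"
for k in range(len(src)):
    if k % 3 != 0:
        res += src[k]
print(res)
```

ezpx

k=0: skip
k=1: add 'e' → 'e'
k=2: add 'z' → 'ez'
k=3: skip
k=4: add 'p' → 'ezp'
k=5: add 'x' → 'ezpx'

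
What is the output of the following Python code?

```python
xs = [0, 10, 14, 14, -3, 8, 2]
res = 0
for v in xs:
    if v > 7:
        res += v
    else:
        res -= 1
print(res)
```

43

v=0: not >7, res = 0-1 = -1
v=10: >7, res = (-1)+10 = 9
v=14: >7, res = 9+14 = 23
v=14: >7, res = 23+14 = 37
v=-3: not >7, res = 37-1 = 36
v=8: >7, res = 36+8 = 44
v=2: not >7, res = 44-1 = 43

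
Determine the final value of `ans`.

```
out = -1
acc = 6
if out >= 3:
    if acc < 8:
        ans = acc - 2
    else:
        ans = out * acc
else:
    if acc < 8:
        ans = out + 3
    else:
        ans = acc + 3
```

2

out=-1, acc=6
out >= 3 is False; acc < 8 is True
→ ans = out + 3 = 2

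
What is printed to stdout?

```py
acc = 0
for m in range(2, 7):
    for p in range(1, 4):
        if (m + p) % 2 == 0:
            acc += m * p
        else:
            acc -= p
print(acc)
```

m=2,p=1: odd sum, acc = 0-1 = -1
m=2,p=2: even sum, acc = (-1)+4 = 3
m=2,p=3: odd sum, acc = 3-3 = 0
m=3,p=1: even sum, acc = 0+3 = 3
m=3,p=2: odd sum, acc = 3-2 = 1
m=3,p=3: even sum, acc = 1+9 = 10
m=4,p=1: odd sum, acc = 10-1 = 9
m=4,p=2: even sum, acc = 9+8 = 17
m=4,p=3: odd sum, acc = 17-3 = 14
m=5,p=1: even sum, acc = 14+5 = 19
m=5,p=2: odd sum, acc = 19-2 = 17
m=5,p=3: even sum, acc = 17+15 = 32
m=6,p=1: odd sum, acc = 32-1 = 31
m=6,p=2: even sum, acc = 31+12 = 43
m=6,p=3: odd sum, acc = 43-3 = 40

40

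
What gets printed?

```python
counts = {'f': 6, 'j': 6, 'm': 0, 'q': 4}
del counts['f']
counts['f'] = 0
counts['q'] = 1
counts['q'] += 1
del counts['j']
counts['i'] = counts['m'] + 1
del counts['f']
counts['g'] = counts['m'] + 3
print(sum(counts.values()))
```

6

del 'f' → {'j': 6, 'm': 0, 'q': 4}
counts['f'] = 0 → {'j': 6, 'm': 0, 'q': 4, 'f': 0}
counts['q'] = 1 → {'j': 6, 'm': 0, 'q': 1, 'f': 0}
counts['q'] = 1+1 = 2 → {'j': 6, 'm': 0, 'q': 2, 'f': 0}
del 'j' → {'m': 0, 'q': 2, 'f': 0}
counts['i'] = counts['m']+1 = 1 → {'m': 0, 'q': 2, 'f': 0, 'i': 1}
del 'f' → {'m': 0, 'q': 2, 'i': 1}
counts['g'] = counts['m']+3 = 3 → {'m': 0, 'q': 2, 'i': 1, 'g': 3}
sum of values = 6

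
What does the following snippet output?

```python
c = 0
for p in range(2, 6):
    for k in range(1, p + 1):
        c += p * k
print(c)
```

p=2,k=1: c = 0+2 = 2
p=2,k=2: c = 2+4 = 6
p=3,k=1: c = 6+3 = 9
p=3,k=2: c = 9+6 = 15
p=3,k=3: c = 15+9 = 24
p=4,k=1: c = 24+4 = 28
p=4,k=2: c = 28+8 = 36
p=4,k=3: c = 36+12 = 48
p=4,k=4: c = 48+16 = 64
p=5,k=1: c = 64+5 = 69
p=5,k=2: c = 69+10 = 79
p=5,k=3: c = 79+15 = 94
p=5,k=4: c = 94+20 = 114
p=5,k=5: c = 114+25 = 139

139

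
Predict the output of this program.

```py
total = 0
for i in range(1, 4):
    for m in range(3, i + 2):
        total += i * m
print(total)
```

i=2,m=3: total = 0+6 = 6
i=3,m=3: total = 6+9 = 15
i=3,m=4: total = 15+12 = 27

27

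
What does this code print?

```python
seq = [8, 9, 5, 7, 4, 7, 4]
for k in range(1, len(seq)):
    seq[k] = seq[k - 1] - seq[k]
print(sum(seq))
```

k=1: seq[1] = 8-9 = -1 → [8, -1, 5, 7, 4, 7, 4]
k=2: seq[2] = (-1)-5 = -6 → [8, -1, -6, 7, 4, 7, 4]
k=3: seq[3] = (-6)-7 = -13 → [8, -1, -6, -13, 4, 7, 4]
k=4: seq[4] = (-13)-4 = -17 → [8, -1, -6, -13, -17, 7, 4]
k=5: seq[5] = (-17)-7 = -24 → [8, -1, -6, -13, -17, -24, 4]
k=6: seq[6] = (-24)-4 = -28 → [8, -1, -6, -13, -17, -24, -28]
sum = -81

-81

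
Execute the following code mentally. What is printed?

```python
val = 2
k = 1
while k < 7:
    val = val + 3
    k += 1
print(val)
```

k=1: val = 2+3 = 5
k=2: val = 5+3 = 8
k=3: val = 8+3 = 11
k=4: val = 11+3 = 14
k=5: val = 14+3 = 17
k=6: val = 17+3 = 20

20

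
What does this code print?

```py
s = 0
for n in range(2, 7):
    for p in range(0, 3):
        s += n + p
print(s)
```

n=2,p=0: s = 0+2 = 2
n=2,p=1: s = 2+3 = 5
n=2,p=2: s = 5+4 = 9
n=3,p=0: s = 9+3 = 12
n=3,p=1: s = 12+4 = 16
n=3,p=2: s = 16+5 = 21
n=4,p=0: s = 21+4 = 25
n=4,p=1: s = 25+5 = 30
n=4,p=2: s = 30+6 = 36
n=5,p=0: s = 36+5 = 41
n=5,p=1: s = 41+6 = 47
n=5,p=2: s = 47+7 = 54
n=6,p=0: s = 54+6 = 60
n=6,p=1: s = 60+7 = 67
n=6,p=2: s = 67+8 = 75

75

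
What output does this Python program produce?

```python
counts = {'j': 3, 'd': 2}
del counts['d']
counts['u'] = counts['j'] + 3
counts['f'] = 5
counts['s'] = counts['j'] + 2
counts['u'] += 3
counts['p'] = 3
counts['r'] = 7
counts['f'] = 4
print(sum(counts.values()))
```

31

del 'd' → {'j': 3}
counts['u'] = counts['j']+3 = 6 → {'j': 3, 'u': 6}
counts['f'] = 5 → {'j': 3, 'u': 6, 'f': 5}
counts['s'] = counts['j']+2 = 5 → {'j': 3, 'u': 6, 'f': 5, 's': 5}
counts['u'] = 6+3 = 9 → {'j': 3, 'u': 9, 'f': 5, 's': 5}
counts['p'] = 3 → {'j': 3, 'u': 9, 'f': 5, 's': 5, 'p': 3}
counts['r'] = 7 → {'j': 3, 'u': 9, 'f': 5, 's': 5, 'p': 3, 'r': 7}
counts['f'] = 4 → {'j': 3, 'u': 9, 'f': 4, 's': 5, 'p': 3, 'r': 7}
sum of values = 31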